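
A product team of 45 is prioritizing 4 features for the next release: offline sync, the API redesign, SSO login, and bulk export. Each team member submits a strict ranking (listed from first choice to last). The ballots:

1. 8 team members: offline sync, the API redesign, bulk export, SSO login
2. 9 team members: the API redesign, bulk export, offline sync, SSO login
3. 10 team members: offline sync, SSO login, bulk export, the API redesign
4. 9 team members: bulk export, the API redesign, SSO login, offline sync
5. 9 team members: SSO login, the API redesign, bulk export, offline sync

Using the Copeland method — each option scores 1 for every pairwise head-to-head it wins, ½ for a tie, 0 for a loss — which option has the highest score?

the API redesign

offline sync: beats SSO login; loses to the API redesign and bulk export → score 1.
the API redesign: beats offline sync, SSO login, and bulk export → score 3.
SSO login: loses to offline sync, the API redesign, and bulk export → score 0.
bulk export: beats offline sync and SSO login; loses to the API redesign → score 2.
the API redesign has the best pairwise record.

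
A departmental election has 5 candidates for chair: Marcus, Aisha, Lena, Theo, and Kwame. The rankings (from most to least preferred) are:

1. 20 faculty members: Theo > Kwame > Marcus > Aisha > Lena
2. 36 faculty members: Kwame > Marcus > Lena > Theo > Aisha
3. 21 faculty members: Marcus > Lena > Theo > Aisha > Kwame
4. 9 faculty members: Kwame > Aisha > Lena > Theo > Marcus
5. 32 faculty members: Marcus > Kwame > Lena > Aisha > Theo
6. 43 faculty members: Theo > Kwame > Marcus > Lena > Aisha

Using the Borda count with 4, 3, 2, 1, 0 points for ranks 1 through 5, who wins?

Kwame

Marcus: 20·2 + 36·3 + 21·4 + 9·0 + 32·4 + 43·2 = 446
Aisha: 20·1 + 36·0 + 21·1 + 9·3 + 32·1 + 43·0 = 100
Lena: 20·0 + 36·2 + 21·3 + 9·2 + 32·2 + 43·1 = 260
Theo: 20·4 + 36·1 + 21·2 + 9·1 + 32·0 + 43·4 = 339
Kwame: 20·3 + 36·4 + 21·0 + 9·4 + 32·3 + 43·3 = 465
Kwame has the highest Borda score (465).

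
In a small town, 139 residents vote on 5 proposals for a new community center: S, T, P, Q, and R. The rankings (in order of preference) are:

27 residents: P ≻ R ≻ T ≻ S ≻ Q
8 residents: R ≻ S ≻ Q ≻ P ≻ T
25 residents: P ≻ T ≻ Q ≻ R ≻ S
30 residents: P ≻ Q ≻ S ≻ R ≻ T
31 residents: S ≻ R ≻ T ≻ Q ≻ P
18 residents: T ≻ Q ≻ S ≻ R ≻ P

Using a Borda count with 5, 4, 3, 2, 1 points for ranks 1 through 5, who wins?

P

S: 27·2 + 8·4 + 25·1 + 30·3 + 31·5 + 18·3 = 410
T: 27·3 + 8·1 + 25·4 + 30·1 + 31·3 + 18·5 = 402
P: 27·5 + 8·2 + 25·5 + 30·5 + 31·1 + 18·1 = 475
Q: 27·1 + 8·3 + 25·3 + 30·4 + 31·2 + 18·4 = 380
R: 27·4 + 8·5 + 25·2 + 30·2 + 31·4 + 18·2 = 418
P has the highest Borda score (475).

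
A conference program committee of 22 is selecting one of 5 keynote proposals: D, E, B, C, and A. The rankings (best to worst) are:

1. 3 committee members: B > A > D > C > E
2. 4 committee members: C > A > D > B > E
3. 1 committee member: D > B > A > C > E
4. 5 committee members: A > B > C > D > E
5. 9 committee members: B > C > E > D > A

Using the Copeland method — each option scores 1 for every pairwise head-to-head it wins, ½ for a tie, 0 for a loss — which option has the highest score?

B

D: beats E; loses to B, C, and A → score 1.
E: loses to D, B, C, and A → score 0.
B: beats D, E, C, and A → score 4.
C: beats D, E, and A; loses to B → score 3.
A: beats D and E; loses to B and C → score 2.
B has the best pairwise record.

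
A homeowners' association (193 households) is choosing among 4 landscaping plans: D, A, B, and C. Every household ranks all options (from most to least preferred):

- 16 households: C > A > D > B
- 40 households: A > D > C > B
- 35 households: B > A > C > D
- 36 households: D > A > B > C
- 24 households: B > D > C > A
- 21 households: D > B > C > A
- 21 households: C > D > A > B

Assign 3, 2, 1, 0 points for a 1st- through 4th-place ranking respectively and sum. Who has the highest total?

D

D: 16·1 + 40·2 + 35·0 + 36·3 + 24·2 + 21·3 + 21·2 = 357
A: 16·2 + 40·3 + 35·2 + 36·2 + 24·0 + 21·0 + 21·1 = 315
B: 16·0 + 40·0 + 35·3 + 36·1 + 24·3 + 21·2 + 21·0 = 255
C: 16·3 + 40·1 + 35·1 + 36·0 + 24·1 + 21·1 + 21·3 = 231
D has the highest Borda score (357).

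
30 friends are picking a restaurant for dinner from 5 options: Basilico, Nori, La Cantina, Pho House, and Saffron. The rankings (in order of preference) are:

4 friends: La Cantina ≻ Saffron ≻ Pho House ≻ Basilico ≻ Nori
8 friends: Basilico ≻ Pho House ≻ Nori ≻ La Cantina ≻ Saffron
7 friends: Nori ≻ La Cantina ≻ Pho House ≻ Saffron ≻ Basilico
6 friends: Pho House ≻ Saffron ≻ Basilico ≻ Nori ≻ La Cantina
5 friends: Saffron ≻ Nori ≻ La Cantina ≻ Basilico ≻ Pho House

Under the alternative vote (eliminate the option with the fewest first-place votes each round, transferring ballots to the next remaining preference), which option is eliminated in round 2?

Pho House

Round 1: Basilico 8, Nori 7, La Cantina 4, Pho House 6, Saffron 5. Eliminate La Cantina.
Round 2: Basilico 8, Nori 7, Pho House 6, Saffron 9. Eliminate Pho House.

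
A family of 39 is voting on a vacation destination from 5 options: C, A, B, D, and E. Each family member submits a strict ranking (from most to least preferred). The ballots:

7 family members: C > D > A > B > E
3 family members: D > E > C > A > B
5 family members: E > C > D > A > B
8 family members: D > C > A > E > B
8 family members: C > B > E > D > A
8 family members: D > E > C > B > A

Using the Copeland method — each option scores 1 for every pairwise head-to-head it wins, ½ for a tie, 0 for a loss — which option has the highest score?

C

C: beats A, B, D, and E → score 4.
A: beats B; loses to C, D, and E → score 1.
B: loses to C, A, D, and E → score 0.
D: beats A, B, and E; loses to C → score 3.
E: beats A and B; loses to C and D → score 2.
C has the best pairwise record.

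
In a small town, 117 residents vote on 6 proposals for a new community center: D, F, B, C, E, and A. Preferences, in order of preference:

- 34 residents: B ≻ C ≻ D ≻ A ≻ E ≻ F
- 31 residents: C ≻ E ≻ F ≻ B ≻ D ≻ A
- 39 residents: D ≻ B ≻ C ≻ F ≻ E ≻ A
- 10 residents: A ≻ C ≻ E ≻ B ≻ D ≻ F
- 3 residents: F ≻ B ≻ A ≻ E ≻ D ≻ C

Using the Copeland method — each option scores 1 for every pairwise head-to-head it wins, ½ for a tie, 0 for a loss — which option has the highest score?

B

D: beats F, E, and A; loses to B and C → score 3.
F: beats A; loses to D, B, C, and E → score 1.
B: beats D, F, C, E, and A → score 5.
C: beats D, F, E, and A; loses to B → score 4.
E: beats F and A; loses to D, B, and C → score 2.
A: loses to D, F, B, C, and E → score 0.
B has the best pairwise record.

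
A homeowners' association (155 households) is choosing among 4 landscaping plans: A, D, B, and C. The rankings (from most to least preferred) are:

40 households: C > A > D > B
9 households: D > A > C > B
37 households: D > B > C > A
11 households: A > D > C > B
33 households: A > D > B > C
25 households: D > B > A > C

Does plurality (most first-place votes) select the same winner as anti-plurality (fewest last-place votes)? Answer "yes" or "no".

yes

Plurality — first-place votes: A 44, D 71, B 0, C 40. Winner: D.
Anti-plurality — last-place votes: A 37, D 0, B 60, C 58. Winner: D.
The two methods agree.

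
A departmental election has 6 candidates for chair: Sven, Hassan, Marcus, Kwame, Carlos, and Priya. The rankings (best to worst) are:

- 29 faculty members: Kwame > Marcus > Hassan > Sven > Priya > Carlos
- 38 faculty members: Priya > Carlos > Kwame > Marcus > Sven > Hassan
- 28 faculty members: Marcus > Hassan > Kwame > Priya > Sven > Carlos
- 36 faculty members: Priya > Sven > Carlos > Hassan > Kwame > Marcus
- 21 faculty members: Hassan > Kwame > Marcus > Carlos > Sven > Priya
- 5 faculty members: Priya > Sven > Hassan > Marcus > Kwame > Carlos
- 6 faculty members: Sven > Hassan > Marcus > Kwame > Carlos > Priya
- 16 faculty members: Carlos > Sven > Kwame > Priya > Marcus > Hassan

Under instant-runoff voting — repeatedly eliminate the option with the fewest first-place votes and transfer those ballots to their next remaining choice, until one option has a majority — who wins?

Kwame

Round 1: Sven 6, Hassan 21, Marcus 28, Kwame 29, Carlos 16, Priya 79. Eliminate Sven.
Round 2: Hassan 27, Marcus 28, Kwame 29, Carlos 16, Priya 79. Eliminate Carlos.
Round 3: Hassan 27, Marcus 28, Kwame 45, Priya 79. Eliminate Hassan.
Round 4: Marcus 34, Kwame 66, Priya 79. Eliminate Marcus.
Round 5: Kwame 100, Priya 79. Kwame has a majority.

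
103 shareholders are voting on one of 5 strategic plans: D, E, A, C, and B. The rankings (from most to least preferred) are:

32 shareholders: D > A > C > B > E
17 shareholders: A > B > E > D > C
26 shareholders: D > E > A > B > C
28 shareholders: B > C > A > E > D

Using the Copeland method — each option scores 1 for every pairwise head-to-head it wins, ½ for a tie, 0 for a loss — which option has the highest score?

D: beats E, A, C, and B → score 4.
E: loses to D, A, C, and B → score 0.
A: beats E, C, and B; loses to D → score 3.
C: beats E; loses to D, A, and B → score 1.
B: beats E and C; loses to D and A → score 2.
D has the best pairwise record.

D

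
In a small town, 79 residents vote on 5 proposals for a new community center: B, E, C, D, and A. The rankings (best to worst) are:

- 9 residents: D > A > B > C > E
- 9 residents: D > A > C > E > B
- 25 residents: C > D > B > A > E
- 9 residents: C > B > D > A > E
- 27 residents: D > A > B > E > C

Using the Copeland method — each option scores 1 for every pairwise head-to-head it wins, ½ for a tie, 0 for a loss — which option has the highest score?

D

B: beats E; loses to C, D, and A → score 1.
E: loses to B, C, D, and A → score 0.
C: beats B and E; loses to D and A → score 2.
D: beats B, E, C, and A → score 4.
A: beats B, E, and C; loses to D → score 3.
D has the best pairwise record.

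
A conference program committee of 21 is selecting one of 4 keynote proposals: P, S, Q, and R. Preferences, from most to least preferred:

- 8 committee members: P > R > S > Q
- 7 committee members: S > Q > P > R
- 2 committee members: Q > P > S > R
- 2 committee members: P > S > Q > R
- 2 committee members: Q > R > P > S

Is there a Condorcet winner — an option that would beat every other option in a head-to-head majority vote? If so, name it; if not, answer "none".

none

Checking pairwise contests:
Q beats P 11–10.
P beats S 14–7.
S beats Q 17–4.
P beats R 19–2.
Every option loses at least one head-to-head, so there is no Condorcet winner.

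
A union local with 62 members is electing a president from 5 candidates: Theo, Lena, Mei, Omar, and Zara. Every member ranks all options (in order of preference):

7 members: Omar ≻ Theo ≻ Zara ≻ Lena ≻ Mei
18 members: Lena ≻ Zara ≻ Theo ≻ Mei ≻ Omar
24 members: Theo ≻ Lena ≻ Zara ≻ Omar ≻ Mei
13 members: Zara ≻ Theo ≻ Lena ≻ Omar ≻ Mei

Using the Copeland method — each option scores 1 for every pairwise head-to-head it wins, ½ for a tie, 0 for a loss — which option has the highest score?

Theo

Theo: beats Lena, Mei, and Omar; ties Zara → score 3.5.
Lena: beats Mei, Omar, and Zara; loses to Theo → score 3.
Mei: loses to Theo, Lena, Omar, and Zara → score 0.
Omar: beats Mei; loses to Theo, Lena, and Zara → score 1.
Zara: beats Mei and Omar; ties Theo; loses to Lena → score 2.5.
Theo has the best pairwise record.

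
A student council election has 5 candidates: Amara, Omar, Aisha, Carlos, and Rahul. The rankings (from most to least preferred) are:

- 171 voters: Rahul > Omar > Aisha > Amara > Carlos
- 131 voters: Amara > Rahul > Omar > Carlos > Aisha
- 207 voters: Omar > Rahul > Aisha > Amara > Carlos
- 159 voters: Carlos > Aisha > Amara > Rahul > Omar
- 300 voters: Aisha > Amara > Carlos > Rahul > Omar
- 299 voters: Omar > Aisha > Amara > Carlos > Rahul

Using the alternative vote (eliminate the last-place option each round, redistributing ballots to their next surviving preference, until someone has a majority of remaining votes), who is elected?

Omar

Round 1: Amara 131, Omar 506, Aisha 300, Carlos 159, Rahul 171. Eliminate Amara.
Round 2: Omar 506, Aisha 300, Carlos 159, Rahul 302. Eliminate Carlos.
Round 3: Omar 506, Aisha 459, Rahul 302. Eliminate Rahul.
Round 4: Omar 808, Aisha 459. Omar has a majority.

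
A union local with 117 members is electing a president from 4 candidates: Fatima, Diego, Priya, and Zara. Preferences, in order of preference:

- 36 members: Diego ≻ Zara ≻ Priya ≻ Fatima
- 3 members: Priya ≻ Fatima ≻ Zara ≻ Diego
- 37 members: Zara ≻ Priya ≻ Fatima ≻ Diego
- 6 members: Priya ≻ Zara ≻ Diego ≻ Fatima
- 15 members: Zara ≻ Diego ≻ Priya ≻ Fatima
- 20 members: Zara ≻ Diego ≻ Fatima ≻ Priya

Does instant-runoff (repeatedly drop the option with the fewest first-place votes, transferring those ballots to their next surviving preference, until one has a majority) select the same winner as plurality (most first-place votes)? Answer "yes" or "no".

Instant-runoff — R1 Fatima 0, Diego 36, Priya 9, Zara 72 (Zara winner). Winner: Zara.
Plurality — first-place votes: Fatima 0, Diego 36, Priya 9, Zara 72. Winner: Zara.
The two methods agree.

yes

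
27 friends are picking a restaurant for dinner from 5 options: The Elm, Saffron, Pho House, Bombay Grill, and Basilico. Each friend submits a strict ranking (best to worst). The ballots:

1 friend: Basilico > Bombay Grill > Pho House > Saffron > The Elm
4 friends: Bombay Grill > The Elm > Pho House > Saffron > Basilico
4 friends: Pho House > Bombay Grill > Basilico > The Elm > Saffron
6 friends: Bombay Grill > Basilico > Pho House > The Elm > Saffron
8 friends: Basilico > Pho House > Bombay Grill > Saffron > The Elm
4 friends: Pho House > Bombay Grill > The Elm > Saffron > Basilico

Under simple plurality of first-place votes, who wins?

Bombay Grill

First-place votes: The Elm 0, Saffron 0, Pho House 8, Bombay Grill 10, Basilico 9.
Bombay Grill has the most first-place votes.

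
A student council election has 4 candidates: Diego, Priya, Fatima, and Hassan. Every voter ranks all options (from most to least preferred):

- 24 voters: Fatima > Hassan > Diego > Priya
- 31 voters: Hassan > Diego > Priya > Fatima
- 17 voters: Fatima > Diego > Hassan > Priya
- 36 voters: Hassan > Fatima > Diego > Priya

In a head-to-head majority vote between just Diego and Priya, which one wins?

Voters preferring Diego to Priya: 108; preferring Priya to Diego: 0.
Diego wins the head-to-head.

Diego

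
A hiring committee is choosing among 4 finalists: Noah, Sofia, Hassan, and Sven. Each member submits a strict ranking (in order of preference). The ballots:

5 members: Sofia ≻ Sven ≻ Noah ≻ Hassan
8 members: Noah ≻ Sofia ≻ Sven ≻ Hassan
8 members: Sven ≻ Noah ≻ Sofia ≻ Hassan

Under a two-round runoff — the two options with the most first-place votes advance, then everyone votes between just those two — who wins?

Sven

Round 1 first-place votes: Noah 8, Sofia 5, Hassan 0, Sven 8.
Noah and Sven advance.
Runoff: Noah is preferred to Sven by 8 voters; Sven by 13.
Sven wins the runoff.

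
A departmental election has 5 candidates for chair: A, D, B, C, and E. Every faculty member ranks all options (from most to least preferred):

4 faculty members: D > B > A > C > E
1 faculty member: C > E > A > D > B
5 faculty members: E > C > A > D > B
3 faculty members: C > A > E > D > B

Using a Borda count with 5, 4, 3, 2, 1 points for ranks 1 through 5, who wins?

A: 4·3 + 1·3 + 5·3 + 3·4 = 42
D: 4·5 + 1·2 + 5·2 + 3·2 = 38
B: 4·4 + 1·1 + 5·1 + 3·1 = 25
C: 4·2 + 1·5 + 5·4 + 3·5 = 48
E: 4·1 + 1·4 + 5·5 + 3·3 = 42
C has the highest Borda score (48).

C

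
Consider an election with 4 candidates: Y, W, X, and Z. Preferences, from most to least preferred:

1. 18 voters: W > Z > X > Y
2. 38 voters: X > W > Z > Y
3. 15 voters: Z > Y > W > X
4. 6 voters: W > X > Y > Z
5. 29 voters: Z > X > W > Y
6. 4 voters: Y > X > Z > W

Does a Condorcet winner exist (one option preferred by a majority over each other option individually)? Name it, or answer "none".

none

Checking pairwise contests:
W beats Y 91–19.
X beats W 71–39.
Z beats X 62–48.
W beats Z 62–48.
Every option loses at least one head-to-head, so there is no Condorcet winner.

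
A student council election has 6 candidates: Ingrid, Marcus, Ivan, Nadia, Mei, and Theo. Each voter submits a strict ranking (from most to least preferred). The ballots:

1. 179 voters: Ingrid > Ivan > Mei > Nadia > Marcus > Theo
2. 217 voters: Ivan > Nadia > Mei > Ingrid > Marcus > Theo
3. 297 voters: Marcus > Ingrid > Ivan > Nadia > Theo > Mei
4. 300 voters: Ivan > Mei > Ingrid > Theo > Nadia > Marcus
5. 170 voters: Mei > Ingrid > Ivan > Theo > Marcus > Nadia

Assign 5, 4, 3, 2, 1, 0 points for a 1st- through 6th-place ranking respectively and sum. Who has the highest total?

Ivan

Ingrid: 179·5 + 217·2 + 297·4 + 300·3 + 170·4 = 4097
Marcus: 179·1 + 217·1 + 297·5 + 300·0 + 170·1 = 2051
Ivan: 179·4 + 217·5 + 297·3 + 300·5 + 170·3 = 4702
Nadia: 179·2 + 217·4 + 297·2 + 300·1 + 170·0 = 2120
Mei: 179·3 + 217·3 + 297·0 + 300·4 + 170·5 = 3238
Theo: 179·0 + 217·0 + 297·1 + 300·2 + 170·2 = 1237
Ivan has the highest Borda score (4702).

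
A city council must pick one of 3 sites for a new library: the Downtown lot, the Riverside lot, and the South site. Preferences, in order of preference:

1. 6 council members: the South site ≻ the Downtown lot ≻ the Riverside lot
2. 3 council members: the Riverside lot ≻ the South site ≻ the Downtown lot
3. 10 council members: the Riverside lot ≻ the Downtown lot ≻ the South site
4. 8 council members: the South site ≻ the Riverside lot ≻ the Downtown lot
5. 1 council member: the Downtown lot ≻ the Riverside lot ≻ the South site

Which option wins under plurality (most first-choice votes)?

the South site

First-place votes: the Downtown lot 1, the Riverside lot 13, the South site 14.
the South site has the most first-place votes.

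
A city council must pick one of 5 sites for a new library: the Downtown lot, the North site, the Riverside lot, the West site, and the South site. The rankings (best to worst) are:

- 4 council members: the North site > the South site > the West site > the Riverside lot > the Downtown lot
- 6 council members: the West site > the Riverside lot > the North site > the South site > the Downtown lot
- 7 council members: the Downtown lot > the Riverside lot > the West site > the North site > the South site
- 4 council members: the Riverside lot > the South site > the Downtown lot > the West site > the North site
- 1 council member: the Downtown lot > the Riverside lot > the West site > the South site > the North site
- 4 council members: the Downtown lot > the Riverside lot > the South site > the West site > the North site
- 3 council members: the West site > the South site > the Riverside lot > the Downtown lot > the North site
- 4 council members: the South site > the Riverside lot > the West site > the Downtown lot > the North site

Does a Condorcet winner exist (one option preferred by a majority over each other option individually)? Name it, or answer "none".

the Riverside lot vs the Downtown lot: 21–12 for the Riverside lot.
the Riverside lot vs the North site: 29–4 for the Riverside lot.
the Riverside lot vs the West site: 20–13 for the Riverside lot.
the Riverside lot vs the South site: 22–11 for the Riverside lot.
the Riverside lot beats every other option head-to-head.

the Riverside lot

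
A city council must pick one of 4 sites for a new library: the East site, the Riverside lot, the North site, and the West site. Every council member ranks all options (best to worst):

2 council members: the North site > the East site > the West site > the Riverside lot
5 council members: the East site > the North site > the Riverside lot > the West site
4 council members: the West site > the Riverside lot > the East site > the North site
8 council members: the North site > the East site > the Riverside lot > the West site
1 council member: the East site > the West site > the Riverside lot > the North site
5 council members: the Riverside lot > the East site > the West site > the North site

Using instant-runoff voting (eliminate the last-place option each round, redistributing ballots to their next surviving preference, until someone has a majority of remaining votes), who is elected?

Round 1: the East site 6, the Riverside lot 5, the North site 10, the West site 4. Eliminate the West site.
Round 2: the East site 6, the Riverside lot 9, the North site 10. Eliminate the East site.
Round 3: the Riverside lot 10, the North site 15. The North site has a majority.

the North site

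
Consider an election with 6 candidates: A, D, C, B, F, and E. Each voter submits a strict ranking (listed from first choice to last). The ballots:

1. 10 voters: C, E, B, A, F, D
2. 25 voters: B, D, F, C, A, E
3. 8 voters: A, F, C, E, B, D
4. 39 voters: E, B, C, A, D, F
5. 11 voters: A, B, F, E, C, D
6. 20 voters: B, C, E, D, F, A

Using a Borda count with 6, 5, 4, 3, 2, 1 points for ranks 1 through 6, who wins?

A: 10·3 + 25·2 + 8·6 + 39·3 + 11·6 + 20·1 = 331
D: 10·1 + 25·5 + 8·1 + 39·2 + 11·1 + 20·3 = 292
C: 10·6 + 25·3 + 8·4 + 39·4 + 11·2 + 20·5 = 445
B: 10·4 + 25·6 + 8·2 + 39·5 + 11·5 + 20·6 = 576
F: 10·2 + 25·4 + 8·5 + 39·1 + 11·4 + 20·2 = 283
E: 10·5 + 25·1 + 8·3 + 39·6 + 11·3 + 20·4 = 446
B has the highest Borda score (576).

B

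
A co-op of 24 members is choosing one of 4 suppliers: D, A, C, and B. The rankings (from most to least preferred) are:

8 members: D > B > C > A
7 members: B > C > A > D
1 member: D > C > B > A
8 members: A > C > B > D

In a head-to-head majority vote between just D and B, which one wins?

Voters preferring D to B: 9; preferring B to D: 15.
B wins the head-to-head.

B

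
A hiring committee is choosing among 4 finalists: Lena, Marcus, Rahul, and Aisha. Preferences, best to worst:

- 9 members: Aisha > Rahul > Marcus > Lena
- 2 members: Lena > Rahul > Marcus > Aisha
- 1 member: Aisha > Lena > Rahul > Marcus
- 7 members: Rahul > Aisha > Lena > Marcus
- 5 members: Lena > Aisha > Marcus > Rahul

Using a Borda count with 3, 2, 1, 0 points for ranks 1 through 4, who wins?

Lena: 9·0 + 2·3 + 1·2 + 7·1 + 5·3 = 30
Marcus: 9·1 + 2·1 + 1·0 + 7·0 + 5·1 = 16
Rahul: 9·2 + 2·2 + 1·1 + 7·3 + 5·0 = 44
Aisha: 9·3 + 2·0 + 1·3 + 7·2 + 5·2 = 54
Aisha has the highest Borda score (54).

Aisha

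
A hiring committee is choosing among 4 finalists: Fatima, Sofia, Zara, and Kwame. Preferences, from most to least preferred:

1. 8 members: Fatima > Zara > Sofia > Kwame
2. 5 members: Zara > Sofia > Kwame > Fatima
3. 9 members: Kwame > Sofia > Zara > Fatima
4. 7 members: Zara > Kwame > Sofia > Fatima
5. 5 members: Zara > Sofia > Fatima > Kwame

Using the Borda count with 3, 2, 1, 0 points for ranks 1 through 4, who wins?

Zara

Fatima: 8·3 + 5·0 + 9·0 + 7·0 + 5·1 = 29
Sofia: 8·1 + 5·2 + 9·2 + 7·1 + 5·2 = 53
Zara: 8·2 + 5·3 + 9·1 + 7·3 + 5·3 = 76
Kwame: 8·0 + 5·1 + 9·3 + 7·2 + 5·0 = 46
Zara has the highest Borda score (76).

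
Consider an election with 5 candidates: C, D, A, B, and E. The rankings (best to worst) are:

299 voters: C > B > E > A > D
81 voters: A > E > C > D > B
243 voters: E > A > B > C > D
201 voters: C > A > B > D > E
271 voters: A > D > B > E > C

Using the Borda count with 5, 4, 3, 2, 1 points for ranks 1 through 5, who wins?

A

C: 299·5 + 81·3 + 243·2 + 201·5 + 271·1 = 3500
D: 299·1 + 81·2 + 243·1 + 201·2 + 271·4 = 2190
A: 299·2 + 81·5 + 243·4 + 201·4 + 271·5 = 4134
B: 299·4 + 81·1 + 243·3 + 201·3 + 271·3 = 3422
E: 299·3 + 81·4 + 243·5 + 201·1 + 271·2 = 3179
A has the highest Borda score (4134).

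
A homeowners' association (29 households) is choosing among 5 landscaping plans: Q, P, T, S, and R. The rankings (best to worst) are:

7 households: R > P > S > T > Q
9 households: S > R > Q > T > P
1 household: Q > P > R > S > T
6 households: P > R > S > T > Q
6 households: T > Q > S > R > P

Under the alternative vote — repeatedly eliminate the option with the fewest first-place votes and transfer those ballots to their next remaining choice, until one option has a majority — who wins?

S

Round 1: Q 1, P 6, T 6, S 9, R 7. Eliminate Q.
Round 2: P 7, T 6, S 9, R 7. Eliminate T.
Round 3: P 7, S 15, R 7. S has a majority.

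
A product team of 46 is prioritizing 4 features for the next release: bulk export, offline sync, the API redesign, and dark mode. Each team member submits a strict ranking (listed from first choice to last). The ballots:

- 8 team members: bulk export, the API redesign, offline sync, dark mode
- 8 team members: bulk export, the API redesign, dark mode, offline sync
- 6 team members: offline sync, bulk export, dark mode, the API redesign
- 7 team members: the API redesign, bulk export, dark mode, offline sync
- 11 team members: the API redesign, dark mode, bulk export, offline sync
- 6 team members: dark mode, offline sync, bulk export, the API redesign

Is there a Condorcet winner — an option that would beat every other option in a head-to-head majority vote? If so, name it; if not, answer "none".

bulk export

bulk export vs offline sync: 34–12 for bulk export.
bulk export vs the API redesign: 28–18 for bulk export.
bulk export vs dark mode: 29–17 for bulk export.
bulk export beats every other option head-to-head.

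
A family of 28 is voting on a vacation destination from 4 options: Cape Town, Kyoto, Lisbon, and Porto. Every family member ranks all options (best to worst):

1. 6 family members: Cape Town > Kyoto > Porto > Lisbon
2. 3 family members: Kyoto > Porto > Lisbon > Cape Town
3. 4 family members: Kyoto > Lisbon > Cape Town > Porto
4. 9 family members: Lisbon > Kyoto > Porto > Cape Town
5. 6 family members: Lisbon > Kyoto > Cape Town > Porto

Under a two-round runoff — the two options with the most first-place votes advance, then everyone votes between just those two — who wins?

Lisbon

Round 1 first-place votes: Cape Town 6, Kyoto 7, Lisbon 15, Porto 0.
Lisbon and Kyoto advance.
Runoff: Lisbon is preferred to Kyoto by 15 voters; Kyoto by 13.
Lisbon wins the runoff.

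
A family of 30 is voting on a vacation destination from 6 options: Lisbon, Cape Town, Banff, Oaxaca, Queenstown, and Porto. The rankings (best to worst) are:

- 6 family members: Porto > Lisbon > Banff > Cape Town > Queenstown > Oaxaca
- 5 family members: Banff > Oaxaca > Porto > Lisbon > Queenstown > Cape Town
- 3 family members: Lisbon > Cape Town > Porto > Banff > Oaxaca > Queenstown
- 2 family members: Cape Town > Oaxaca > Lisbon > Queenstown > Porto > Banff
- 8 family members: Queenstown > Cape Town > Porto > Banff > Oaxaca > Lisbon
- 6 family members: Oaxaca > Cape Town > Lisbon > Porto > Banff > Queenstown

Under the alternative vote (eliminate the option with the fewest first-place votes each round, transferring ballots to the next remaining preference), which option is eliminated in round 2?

Round 1: Lisbon 3, Cape Town 2, Banff 5, Oaxaca 6, Queenstown 8, Porto 6. Eliminate Cape Town.
Round 2: Lisbon 3, Banff 5, Oaxaca 8, Queenstown 8, Porto 6. Eliminate Lisbon.

Lisbon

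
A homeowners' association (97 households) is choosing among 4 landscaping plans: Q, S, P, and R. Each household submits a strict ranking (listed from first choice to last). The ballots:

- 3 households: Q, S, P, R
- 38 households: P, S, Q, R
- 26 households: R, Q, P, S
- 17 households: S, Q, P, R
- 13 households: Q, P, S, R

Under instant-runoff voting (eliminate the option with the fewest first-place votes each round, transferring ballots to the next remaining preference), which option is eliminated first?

Round 1: Q 16, S 17, P 38, R 26. Eliminate Q.

Q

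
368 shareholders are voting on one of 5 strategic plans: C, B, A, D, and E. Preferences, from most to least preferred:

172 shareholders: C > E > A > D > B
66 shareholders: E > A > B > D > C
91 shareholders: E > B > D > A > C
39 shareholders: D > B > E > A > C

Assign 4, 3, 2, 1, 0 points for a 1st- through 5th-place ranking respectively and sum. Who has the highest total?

C: 172·4 + 66·0 + 91·0 + 39·0 = 688
B: 172·0 + 66·2 + 91·3 + 39·3 = 522
A: 172·2 + 66·3 + 91·1 + 39·1 = 672
D: 172·1 + 66·1 + 91·2 + 39·4 = 576
E: 172·3 + 66·4 + 91·4 + 39·2 = 1222
E has the highest Borda score (1222).

E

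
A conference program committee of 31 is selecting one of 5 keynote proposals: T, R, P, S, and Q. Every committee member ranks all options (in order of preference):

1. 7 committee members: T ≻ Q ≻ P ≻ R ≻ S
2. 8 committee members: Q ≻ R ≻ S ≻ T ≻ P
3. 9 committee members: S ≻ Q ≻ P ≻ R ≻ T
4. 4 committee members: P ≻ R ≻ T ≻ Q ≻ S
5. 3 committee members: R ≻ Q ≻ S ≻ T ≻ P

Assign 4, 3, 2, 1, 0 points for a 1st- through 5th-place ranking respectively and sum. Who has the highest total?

T: 7·4 + 8·1 + 9·0 + 4·2 + 3·1 = 47
R: 7·1 + 8·3 + 9·1 + 4·3 + 3·4 = 64
P: 7·2 + 8·0 + 9·2 + 4·4 + 3·0 = 48
S: 7·0 + 8·2 + 9·4 + 4·0 + 3·2 = 58
Q: 7·3 + 8·4 + 9·3 + 4·1 + 3·3 = 93
Q has the highest Borda score (93).

Q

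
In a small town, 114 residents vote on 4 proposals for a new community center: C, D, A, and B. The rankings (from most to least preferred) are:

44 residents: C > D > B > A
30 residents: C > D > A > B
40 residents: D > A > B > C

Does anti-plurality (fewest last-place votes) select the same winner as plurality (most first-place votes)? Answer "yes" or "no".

Anti-plurality — last-place votes: C 40, D 0, A 44, B 30. Winner: D.
Plurality — first-place votes: C 74, D 40, A 0, B 0. Winner: C.
The two methods disagree.

no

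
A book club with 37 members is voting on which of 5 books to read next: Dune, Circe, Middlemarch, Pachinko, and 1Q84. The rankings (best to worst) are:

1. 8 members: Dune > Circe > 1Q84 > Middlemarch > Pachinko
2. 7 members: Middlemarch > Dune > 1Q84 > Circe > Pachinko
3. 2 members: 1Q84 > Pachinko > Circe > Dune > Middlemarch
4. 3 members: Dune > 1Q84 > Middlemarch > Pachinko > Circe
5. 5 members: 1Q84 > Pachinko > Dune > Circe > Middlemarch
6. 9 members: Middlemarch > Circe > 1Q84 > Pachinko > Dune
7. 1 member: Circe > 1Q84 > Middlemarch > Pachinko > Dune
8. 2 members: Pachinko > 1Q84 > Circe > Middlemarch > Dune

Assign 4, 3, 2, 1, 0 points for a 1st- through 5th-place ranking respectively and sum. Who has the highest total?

1Q84

Dune: 8·4 + 7·3 + 2·1 + 3·4 + 5·2 + 9·0 + 1·0 + 2·0 = 77
Circe: 8·3 + 7·1 + 2·2 + 3·0 + 5·1 + 9·3 + 1·4 + 2·2 = 75
Middlemarch: 8·1 + 7·4 + 2·0 + 3·2 + 5·0 + 9·4 + 1·2 + 2·1 = 82
Pachinko: 8·0 + 7·0 + 2·3 + 3·1 + 5·3 + 9·1 + 1·1 + 2·4 = 42
1Q84: 8·2 + 7·2 + 2·4 + 3·3 + 5·4 + 9·2 + 1·3 + 2·3 = 94
1Q84 has the highest Borda score (94).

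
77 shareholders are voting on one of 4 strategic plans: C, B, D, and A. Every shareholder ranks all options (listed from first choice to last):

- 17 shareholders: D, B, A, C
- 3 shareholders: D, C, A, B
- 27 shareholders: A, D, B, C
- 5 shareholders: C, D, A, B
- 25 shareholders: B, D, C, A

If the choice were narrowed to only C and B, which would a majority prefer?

Voters preferring C to B: 8; preferring B to C: 69.
B wins the head-to-head.

B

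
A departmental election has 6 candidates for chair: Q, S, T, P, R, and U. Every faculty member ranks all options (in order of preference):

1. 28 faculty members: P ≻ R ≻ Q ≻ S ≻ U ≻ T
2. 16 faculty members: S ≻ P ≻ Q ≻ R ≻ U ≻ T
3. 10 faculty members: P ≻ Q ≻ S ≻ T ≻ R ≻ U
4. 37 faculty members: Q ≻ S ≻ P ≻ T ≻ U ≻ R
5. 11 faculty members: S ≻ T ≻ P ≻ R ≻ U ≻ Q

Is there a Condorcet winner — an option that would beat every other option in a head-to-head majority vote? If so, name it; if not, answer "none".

Checking pairwise contests:
P beats Q 65–37.
Q beats S 75–27.
Q beats T 91–11.
S beats P 64–38.
Q beats R 63–39.
Q beats U 91–11.
Every option loses at least one head-to-head, so there is no Condorcet winner.

none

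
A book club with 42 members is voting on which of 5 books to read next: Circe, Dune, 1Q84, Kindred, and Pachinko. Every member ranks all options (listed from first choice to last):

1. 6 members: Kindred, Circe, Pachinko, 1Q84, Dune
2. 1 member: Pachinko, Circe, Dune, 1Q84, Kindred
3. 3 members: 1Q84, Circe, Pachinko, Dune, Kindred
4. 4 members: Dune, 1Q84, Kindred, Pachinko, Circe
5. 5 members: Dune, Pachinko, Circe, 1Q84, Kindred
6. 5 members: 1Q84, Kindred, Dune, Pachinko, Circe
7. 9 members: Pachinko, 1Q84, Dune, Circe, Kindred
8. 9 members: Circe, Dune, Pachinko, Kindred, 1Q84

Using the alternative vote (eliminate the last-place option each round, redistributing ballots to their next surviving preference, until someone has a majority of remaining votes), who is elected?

Dune

Round 1: Circe 9, Dune 9, 1Q84 8, Kindred 6, Pachinko 10. Eliminate Kindred.
Round 2: Circe 15, Dune 9, 1Q84 8, Pachinko 10. Eliminate 1Q84.
Round 3: Circe 18, Dune 14, Pachinko 10. Eliminate Pachinko.
Round 4: Circe 19, Dune 23. Dune has a majority.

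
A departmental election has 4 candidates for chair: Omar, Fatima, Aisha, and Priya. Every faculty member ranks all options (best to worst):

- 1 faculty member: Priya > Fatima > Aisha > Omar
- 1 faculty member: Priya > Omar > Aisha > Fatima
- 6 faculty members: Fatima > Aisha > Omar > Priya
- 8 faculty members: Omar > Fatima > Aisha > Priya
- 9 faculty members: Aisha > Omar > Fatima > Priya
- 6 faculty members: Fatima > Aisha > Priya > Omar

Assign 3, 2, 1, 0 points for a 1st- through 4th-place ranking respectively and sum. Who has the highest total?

Fatima

Omar: 1·0 + 1·2 + 6·1 + 8·3 + 9·2 + 6·0 = 50
Fatima: 1·2 + 1·0 + 6·3 + 8·2 + 9·1 + 6·3 = 63
Aisha: 1·1 + 1·1 + 6·2 + 8·1 + 9·3 + 6·2 = 61
Priya: 1·3 + 1·3 + 6·0 + 8·0 + 9·0 + 6·1 = 12
Fatima has the highest Borda score (63).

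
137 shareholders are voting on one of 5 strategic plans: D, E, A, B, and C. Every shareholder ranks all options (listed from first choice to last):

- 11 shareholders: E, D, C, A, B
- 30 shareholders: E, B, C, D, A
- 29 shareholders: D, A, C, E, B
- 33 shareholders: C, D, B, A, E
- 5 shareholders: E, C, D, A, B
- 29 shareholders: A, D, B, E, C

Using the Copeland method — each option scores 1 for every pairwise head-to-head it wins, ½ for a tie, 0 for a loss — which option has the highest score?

D

D: beats E, A, B, and C → score 4.
E: beats B and C; loses to D and A → score 2.
A: beats E and B; loses to D and C → score 2.
B: loses to D, E, A, and C → score 0.
C: beats A and B; loses to D and E → score 2.
D has the best pairwise record.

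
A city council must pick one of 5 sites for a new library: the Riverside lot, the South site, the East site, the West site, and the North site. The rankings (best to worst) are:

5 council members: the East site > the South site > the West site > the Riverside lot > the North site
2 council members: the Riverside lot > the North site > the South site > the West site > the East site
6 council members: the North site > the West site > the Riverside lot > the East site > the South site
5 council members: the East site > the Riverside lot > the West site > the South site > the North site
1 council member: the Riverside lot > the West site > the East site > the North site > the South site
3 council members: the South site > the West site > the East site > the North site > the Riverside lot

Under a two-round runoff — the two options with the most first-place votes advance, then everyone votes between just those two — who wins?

the East site

Round 1 first-place votes: the Riverside lot 3, the South site 3, the East site 10, the West site 0, the North site 6.
the East site and the North site advance.
Runoff: the East site is preferred to the North site by 14 voters; the North site by 8.
the East site wins the runoff.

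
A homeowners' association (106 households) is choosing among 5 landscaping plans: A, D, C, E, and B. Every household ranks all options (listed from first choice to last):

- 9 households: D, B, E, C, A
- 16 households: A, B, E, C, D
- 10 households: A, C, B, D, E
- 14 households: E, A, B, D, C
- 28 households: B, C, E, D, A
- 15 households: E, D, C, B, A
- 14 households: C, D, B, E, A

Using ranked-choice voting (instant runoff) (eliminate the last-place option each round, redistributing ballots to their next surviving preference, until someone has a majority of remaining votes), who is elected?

B

Round 1: A 26, D 9, C 14, E 29, B 28. Eliminate D.
Round 2: A 26, C 14, E 29, B 37. Eliminate C.
Round 3: A 26, E 29, B 51. Eliminate A.
Round 4: E 29, B 77. B has a majority.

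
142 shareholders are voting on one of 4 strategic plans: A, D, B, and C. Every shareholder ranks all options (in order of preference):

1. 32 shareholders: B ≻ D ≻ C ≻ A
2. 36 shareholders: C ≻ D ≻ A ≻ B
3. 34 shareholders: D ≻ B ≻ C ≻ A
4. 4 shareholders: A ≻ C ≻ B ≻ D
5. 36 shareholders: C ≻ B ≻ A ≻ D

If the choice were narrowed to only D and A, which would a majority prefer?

Voters preferring D to A: 102; preferring A to D: 40.
D wins the head-to-head.

D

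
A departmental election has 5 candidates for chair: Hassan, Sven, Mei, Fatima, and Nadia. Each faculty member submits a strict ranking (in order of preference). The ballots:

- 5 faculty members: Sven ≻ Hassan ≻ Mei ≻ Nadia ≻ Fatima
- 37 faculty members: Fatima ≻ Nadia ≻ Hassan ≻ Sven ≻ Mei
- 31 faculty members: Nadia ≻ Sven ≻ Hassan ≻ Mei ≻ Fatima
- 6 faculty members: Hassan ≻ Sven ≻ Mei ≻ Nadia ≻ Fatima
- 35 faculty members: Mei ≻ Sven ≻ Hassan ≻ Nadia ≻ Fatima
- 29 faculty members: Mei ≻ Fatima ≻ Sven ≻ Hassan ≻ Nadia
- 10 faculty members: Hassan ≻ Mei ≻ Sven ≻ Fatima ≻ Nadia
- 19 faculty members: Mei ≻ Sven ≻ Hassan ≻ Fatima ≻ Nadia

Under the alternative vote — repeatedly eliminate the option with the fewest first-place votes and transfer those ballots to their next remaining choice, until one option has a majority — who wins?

Mei

Round 1: Hassan 16, Sven 5, Mei 83, Fatima 37, Nadia 31. Eliminate Sven.
Round 2: Hassan 21, Mei 83, Fatima 37, Nadia 31. Eliminate Hassan.
Round 3: Mei 104, Fatima 37, Nadia 31. Mei has a majority.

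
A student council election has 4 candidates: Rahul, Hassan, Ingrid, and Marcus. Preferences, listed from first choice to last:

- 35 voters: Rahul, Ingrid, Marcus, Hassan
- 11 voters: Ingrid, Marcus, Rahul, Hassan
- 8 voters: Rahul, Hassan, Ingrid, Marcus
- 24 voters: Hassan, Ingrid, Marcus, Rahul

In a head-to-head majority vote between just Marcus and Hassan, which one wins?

Marcus

Voters preferring Marcus to Hassan: 46; preferring Hassan to Marcus: 32.
Marcus wins the head-to-head.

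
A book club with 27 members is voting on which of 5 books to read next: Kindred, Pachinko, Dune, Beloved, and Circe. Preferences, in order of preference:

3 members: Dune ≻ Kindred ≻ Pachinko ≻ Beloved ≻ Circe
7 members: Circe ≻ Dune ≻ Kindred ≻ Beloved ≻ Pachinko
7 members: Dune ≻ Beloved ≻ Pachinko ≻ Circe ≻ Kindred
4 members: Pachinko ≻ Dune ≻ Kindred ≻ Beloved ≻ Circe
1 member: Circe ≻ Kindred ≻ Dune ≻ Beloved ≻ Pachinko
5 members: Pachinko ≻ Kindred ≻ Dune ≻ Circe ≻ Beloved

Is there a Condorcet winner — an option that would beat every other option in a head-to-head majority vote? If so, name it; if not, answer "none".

Dune vs Kindred: 21–6 for Dune.
Dune vs Pachinko: 18–9 for Dune.
Dune vs Beloved: 27–0 for Dune.
Dune vs Circe: 19–8 for Dune.
Dune beats every other option head-to-head.

Dune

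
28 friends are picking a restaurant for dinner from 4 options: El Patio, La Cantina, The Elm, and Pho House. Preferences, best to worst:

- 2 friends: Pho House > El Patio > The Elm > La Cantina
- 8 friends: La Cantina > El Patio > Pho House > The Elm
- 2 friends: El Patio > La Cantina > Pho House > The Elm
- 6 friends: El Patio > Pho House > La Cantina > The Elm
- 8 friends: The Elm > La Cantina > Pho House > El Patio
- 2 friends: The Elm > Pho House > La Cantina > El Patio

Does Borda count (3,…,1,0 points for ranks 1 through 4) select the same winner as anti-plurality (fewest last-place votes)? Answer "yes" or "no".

Borda — scores: El Patio 44, La Cantina 52, The Elm 32, Pho House 40. Winner: La Cantina.
Anti-plurality — last-place votes: El Patio 10, La Cantina 2, The Elm 16, Pho House 0. Winner: Pho House.
The two methods disagree.

no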